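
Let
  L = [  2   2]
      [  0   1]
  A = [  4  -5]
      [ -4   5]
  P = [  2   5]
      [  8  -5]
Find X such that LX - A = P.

LX = P + A = [[6, 0], [4, 0]].
Left-multiplying both sides by L⁻¹ gives X = L⁻¹(P + A).
L has determinant 2; L⁻¹ = [[1/2, -1], [0, 1]].
X = L⁻¹(P + A) = [[-1, 0], [4, 0]].

X = [[-1, 0], [4, 0]]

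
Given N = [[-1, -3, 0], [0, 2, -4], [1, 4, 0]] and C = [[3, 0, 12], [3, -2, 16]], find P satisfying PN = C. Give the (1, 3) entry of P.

Since N sits to the right of P, P = CN⁻¹.
N has determinant -4; N⁻¹ = [[-4, 0, -3], [1, 0, 1], [1/2, -1/4, 1/2]].
P = CN⁻¹ = [[3, 0, 12], [3, -2, 16]] · [[-4, 0, -3], [1, 0, 1], [1/2, -1/4, 1/2]] = [[-6, -3, -3], [-6, -4, -3]].

-3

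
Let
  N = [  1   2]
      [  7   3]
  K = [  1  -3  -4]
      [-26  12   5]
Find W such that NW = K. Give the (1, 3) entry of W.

2

Since N multiplies W on the left, W = N⁻¹K.
N has determinant -11; N⁻¹ = [[-3/11, 2/11], [7/11, -1/11]].
W = N⁻¹K = [[-3/11, 2/11], [7/11, -1/11]] · [[1, -3, -4], [-26, 12, 5]] = [[-5, 3, 2], [3, -3, -3]].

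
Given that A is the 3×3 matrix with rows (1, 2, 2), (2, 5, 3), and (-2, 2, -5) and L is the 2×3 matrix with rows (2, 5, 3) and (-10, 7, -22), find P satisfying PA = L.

Right-multiplying both sides by A⁻¹ gives P = LA⁻¹.
det A = 5; the adjugate gives A⁻¹ = [[-31/5, 14/5, -4/5], [4/5, -1/5, 1/5], [14/5, -6/5, 1/5]].
P = LA⁻¹ = [[2, 5, 3], [-10, 7, -22]] · [[-31/5, 14/5, -4/5], [4/5, -1/5, 1/5], [14/5, -6/5, 1/5]] = [[0, 1, 0], [6, -3, 5]].

P = [[0, 1, 0], [6, -3, 5]]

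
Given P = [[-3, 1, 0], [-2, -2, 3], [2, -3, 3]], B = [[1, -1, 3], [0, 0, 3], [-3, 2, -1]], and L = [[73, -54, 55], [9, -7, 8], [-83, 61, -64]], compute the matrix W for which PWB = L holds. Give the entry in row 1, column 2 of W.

W = P⁻¹LB⁻¹ (apply P⁻¹ on the left and B⁻¹ on the right).
det P = 3; the adjugate gives P⁻¹ = [[1, -1, 1], [4, -3, 3], [10/3, -7/3, 8/3]].
B has determinant 3; B⁻¹ = [[-2, 5/3, -1], [-3, 8/3, -1], [0, 1/3, 0]].
P⁻¹L = [[-19, 14, -17], [16, -12, 4], [1, -1, -6]].
W = (P⁻¹L)B⁻¹ = [[-4, 0, 5], [4, -4, -4], [1, -3, 0]].

0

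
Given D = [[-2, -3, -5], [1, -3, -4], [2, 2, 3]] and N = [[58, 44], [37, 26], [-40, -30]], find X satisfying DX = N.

Left-multiplying both sides by D⁻¹ gives X = D⁻¹N.
det D = -5, so D⁻¹ = [[1/5, 1/5, 3/5], [11/5, -4/5, 13/5], [-8/5, 2/5, -9/5]].
X = D⁻¹N = [[1/5, 1/5, 3/5], [11/5, -4/5, 13/5], [-8/5, 2/5, -9/5]] · [[58, 44], [37, 26], [-40, -30]] = [[-5, -4], [-6, -2], [-6, -6]].

X = [[-5, -4], [-6, -2], [-6, -6]]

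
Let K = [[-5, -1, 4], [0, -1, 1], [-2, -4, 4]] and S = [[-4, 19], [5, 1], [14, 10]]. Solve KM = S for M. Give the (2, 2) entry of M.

Since K multiplies M on the left, M = K⁻¹S.
det K = -6, so K⁻¹ = [[0, 2, -1/2], [1/3, 2, -5/6], [1/3, 3, -5/6]].
M = K⁻¹S = [[0, 2, -1/2], [1/3, 2, -5/6], [1/3, 3, -5/6]] · [[-4, 19], [5, 1], [14, 10]] = [[3, -3], [-3, 0], [2, 1]].

0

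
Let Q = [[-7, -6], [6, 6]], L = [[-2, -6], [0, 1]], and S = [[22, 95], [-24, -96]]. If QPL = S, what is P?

P = [[-1, -5], [3, 1]]

P = Q⁻¹SL⁻¹ (apply Q⁻¹ on the left and L⁻¹ on the right).
Q has determinant -6; Q⁻¹ = [[-1, -1], [1, 7/6]].
L has determinant -2; L⁻¹ = [[-1/2, -3], [0, 1]].
Q⁻¹S = [[2, 1], [-6, -17]].
P = (Q⁻¹S)L⁻¹ = [[-1, -5], [3, 1]].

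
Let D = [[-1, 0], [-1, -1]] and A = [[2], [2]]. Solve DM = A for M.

M = [[-2], [0]]

D is on the left of M, so left-multiply by D⁻¹: M = D⁻¹A.
det D = 1, so D⁻¹ = [[-1, 0], [1, -1]].
M = D⁻¹A = [[-1, 0], [1, -1]] · [[2], [2]] = [[-2], [0]].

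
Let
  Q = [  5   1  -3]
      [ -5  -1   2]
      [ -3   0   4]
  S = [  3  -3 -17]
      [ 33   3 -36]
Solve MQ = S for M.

Q is on the right of M, so right-multiply by Q⁻¹: M = SQ⁻¹.
Q has determinant 3; Q⁻¹ = [[-4/3, -4/3, -1/3], [14/3, 11/3, 5/3], [-1, -1, 0]].
M = SQ⁻¹ = [[3, -3, -17], [33, 3, -36]] · [[-4/3, -4/3, -1/3], [14/3, 11/3, 5/3], [-1, -1, 0]] = [[-1, 2, -6], [6, 3, -6]].

M = [[-1, 2, -6], [6, 3, -6]]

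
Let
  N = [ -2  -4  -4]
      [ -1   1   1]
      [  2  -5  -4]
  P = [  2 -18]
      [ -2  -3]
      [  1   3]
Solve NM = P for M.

M = [[1, 5], [5, -1], [-6, 3]]

Since N multiplies M on the left, M = N⁻¹P.
N has determinant -6; N⁻¹ = [[-1/6, -2/3, 0], [1/3, -8/3, -1], [-1/2, 3, 1]].
M = N⁻¹P = [[-1/6, -2/3, 0], [1/3, -8/3, -1], [-1/2, 3, 1]] · [[2, -18], [-2, -3], [1, 3]] = [[1, 5], [5, -1], [-6, 3]].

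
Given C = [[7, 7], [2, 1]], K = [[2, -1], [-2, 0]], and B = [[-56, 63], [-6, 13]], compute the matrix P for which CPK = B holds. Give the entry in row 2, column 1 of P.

P = C⁻¹BK⁻¹ (apply C⁻¹ on the left and K⁻¹ on the right).
det C = -7; the adjugate gives C⁻¹ = [[-1/7, 1], [2/7, -1]].
det K = -2, so K⁻¹ = [[0, -1/2], [-1, -1]].
C⁻¹B = [[2, 4], [-10, 5]].
P = (C⁻¹B)K⁻¹ = [[-4, -5], [-5, 0]].

-5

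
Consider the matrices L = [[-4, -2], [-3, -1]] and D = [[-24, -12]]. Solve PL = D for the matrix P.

P = [[6, 0]]

L is on the right of P, so right-multiply by L⁻¹: P = DL⁻¹.
L has determinant -2; L⁻¹ = [[1/2, -1], [-3/2, 2]].
P = DL⁻¹ = [[-24, -12]] · [[1/2, -1], [-3/2, 2]] = [[6, 0]].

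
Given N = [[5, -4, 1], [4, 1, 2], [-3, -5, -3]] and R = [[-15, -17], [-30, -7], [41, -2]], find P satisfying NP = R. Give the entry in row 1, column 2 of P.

Since N multiplies P on the left, P = N⁻¹R.
N has determinant -6; N⁻¹ = [[-7/6, 17/6, 3/2], [-1, 2, 1], [17/6, -37/6, -7/2]].
P = N⁻¹R = [[-7/6, 17/6, 3/2], [-1, 2, 1], [17/6, -37/6, -7/2]] · [[-15, -17], [-30, -7], [41, -2]] = [[-6, -3], [-4, 1], [-1, 2]].

-3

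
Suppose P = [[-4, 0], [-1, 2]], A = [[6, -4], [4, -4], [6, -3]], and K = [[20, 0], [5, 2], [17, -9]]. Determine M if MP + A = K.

MP = K − A = [[14, 4], [1, 6], [11, -6]].
Since P sits to the right of M, M = (K − A)P⁻¹.
det P = -8; the adjugate gives P⁻¹ = [[-1/4, 0], [-1/8, 1/2]].
M = (K − A)P⁻¹ = [[-4, 2], [-1, 3], [-2, -3]].

M = [[-4, 2], [-1, 3], [-2, -3]]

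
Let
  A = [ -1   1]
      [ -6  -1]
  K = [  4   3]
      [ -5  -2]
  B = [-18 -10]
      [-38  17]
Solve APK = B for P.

Left-multiply by A⁻¹ and right-multiply by K⁻¹: P = A⁻¹BK⁻¹.
det A = 7, so A⁻¹ = [[-1/7, -1/7], [6/7, -1/7]].
det K = 7; the adjugate gives K⁻¹ = [[-2/7, -3/7], [5/7, 4/7]].
A⁻¹B = [[8, -1], [-10, -11]].
P = (A⁻¹B)K⁻¹ = [[-3, -4], [-5, -2]].

P = [[-3, -4], [-5, -2]]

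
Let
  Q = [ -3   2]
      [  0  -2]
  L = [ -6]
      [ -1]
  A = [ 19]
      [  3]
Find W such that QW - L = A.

QW = A + L = [[13], [2]].
Since Q multiplies W on the left, W = Q⁻¹(A + L).
det Q = 6; the adjugate gives Q⁻¹ = [[-1/3, -1/3], [0, -1/2]].
W = Q⁻¹(A + L) = [[-5], [-1]].

W = [[-5], [-1]]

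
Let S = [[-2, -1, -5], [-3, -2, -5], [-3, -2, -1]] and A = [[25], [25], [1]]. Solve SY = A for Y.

Since S multiplies Y on the left, Y = S⁻¹A.
det S = 4, so S⁻¹ = [[-2, 9/4, -5/4], [3, -13/4, 5/4], [0, -1/4, 1/4]].
Y = S⁻¹A = [[-2, 9/4, -5/4], [3, -13/4, 5/4], [0, -1/4, 1/4]] · [[25], [25], [1]] = [[5], [-5], [-6]].

Y = [[5], [-5], [-6]]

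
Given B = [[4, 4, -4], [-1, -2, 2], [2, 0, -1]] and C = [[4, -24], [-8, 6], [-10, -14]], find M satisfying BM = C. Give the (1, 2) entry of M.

B is on the left of M, so left-multiply by B⁻¹: M = B⁻¹C.
det B = 4, so B⁻¹ = [[1/2, 1, 0], [3/4, 1, -1], [1, 2, -1]].
M = B⁻¹C = [[1/2, 1, 0], [3/4, 1, -1], [1, 2, -1]] · [[4, -24], [-8, 6], [-10, -14]] = [[-6, -6], [5, 2], [-2, 2]].

-6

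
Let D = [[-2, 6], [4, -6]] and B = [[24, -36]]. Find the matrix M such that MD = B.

D is on the right of M, so right-multiply by D⁻¹: M = BD⁻¹.
det D = -12, so D⁻¹ = [[1/2, 1/2], [1/3, 1/6]].
M = BD⁻¹ = [[24, -36]] · [[1/2, 1/2], [1/3, 1/6]] = [[0, 6]].

M = [[0, 6]]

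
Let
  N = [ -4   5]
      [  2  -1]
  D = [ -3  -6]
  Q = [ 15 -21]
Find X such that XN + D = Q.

XN = Q − D = [[18, -15]].
N is on the right of X, so right-multiply by N⁻¹: X = (Q − D)N⁻¹.
N has determinant -6; N⁻¹ = [[1/6, 5/6], [1/3, 2/3]].
X = (Q − D)N⁻¹ = [[-2, 5]].

X = [[-2, 5]]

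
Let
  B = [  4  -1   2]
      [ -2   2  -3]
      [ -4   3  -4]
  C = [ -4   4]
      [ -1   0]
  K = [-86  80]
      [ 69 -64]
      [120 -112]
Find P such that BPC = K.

P = B⁻¹KC⁻¹ (apply B⁻¹ on the left and C⁻¹ on the right).
det B = 4, so B⁻¹ = [[1/4, 1/2, -1/4], [1, -2, 2], [1/2, -2, 3/2]].
C has determinant 4; C⁻¹ = [[0, -1], [1/4, -1]].
B⁻¹K = [[-17, 16], [16, -16], [-1, 0]].
P = (B⁻¹K)C⁻¹ = [[4, 1], [-4, 0], [0, 1]].

P = [[4, 1], [-4, 0], [0, 1]]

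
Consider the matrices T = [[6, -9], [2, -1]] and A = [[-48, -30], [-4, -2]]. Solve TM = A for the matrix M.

M = [[1, 1], [6, 4]]

Left-multiplying both sides by T⁻¹ gives M = T⁻¹A.
det T = 12; the adjugate gives T⁻¹ = [[-1/12, 3/4], [-1/6, 1/2]].
M = T⁻¹A = [[-1/12, 3/4], [-1/6, 1/2]] · [[-48, -30], [-4, -2]] = [[1, 1], [6, 4]].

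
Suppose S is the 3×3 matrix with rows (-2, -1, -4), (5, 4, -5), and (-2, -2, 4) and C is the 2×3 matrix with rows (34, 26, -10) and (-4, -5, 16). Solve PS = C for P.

P = [[-6, 2, -6], [-1, 0, 3]]

Since S sits to the right of P, P = CS⁻¹.
det S = 6; the adjugate gives S⁻¹ = [[1, 2, 7/2], [-5/3, -8/3, -5], [-1/3, -1/3, -1/2]].
P = CS⁻¹ = [[34, 26, -10], [-4, -5, 16]] · [[1, 2, 7/2], [-5/3, -8/3, -5], [-1/3, -1/3, -1/2]] = [[-6, 2, -6], [-1, 0, 3]].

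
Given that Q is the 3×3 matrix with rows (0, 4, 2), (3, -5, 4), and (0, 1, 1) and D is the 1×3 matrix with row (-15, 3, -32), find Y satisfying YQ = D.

Q is on the right of Y, so right-multiply by Q⁻¹: Y = DQ⁻¹.
Q has determinant -6; Q⁻¹ = [[3/2, 1/3, -13/3], [1/2, 0, -1], [-1/2, 0, 2]].
Y = DQ⁻¹ = [[-15, 3, -32]] · [[3/2, 1/3, -13/3], [1/2, 0, -1], [-1/2, 0, 2]] = [[-5, -5, -2]].

Y = [[-5, -5, -2]]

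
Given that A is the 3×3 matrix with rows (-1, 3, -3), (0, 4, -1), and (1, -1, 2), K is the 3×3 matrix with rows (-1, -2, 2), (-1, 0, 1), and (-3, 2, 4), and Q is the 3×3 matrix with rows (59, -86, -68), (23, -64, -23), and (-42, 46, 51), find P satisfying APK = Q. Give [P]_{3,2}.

3

P = A⁻¹QK⁻¹ (apply A⁻¹ on the left and K⁻¹ on the right).
det A = 2; the adjugate gives A⁻¹ = [[7/2, -3/2, 9/2], [-1/2, 1/2, -1/2], [-2, 1, -2]].
det K = -4; the adjugate gives K⁻¹ = [[1/2, -3, 1/2], [-1/4, -1/2, 1/4], [1/2, -2, 1/2]].
A⁻¹Q = [[-17, 2, 26], [3, -12, -3], [-11, 16, 11]].
P = (A⁻¹Q)K⁻¹ = [[4, -2, 5], [3, 3, -3], [-4, 3, 4]].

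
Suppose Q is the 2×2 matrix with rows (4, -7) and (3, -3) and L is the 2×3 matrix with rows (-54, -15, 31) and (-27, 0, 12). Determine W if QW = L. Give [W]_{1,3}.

-1

Left-multiplying both sides by Q⁻¹ gives W = Q⁻¹L.
det Q = 9; the adjugate gives Q⁻¹ = [[-1/3, 7/9], [-1/3, 4/9]].
W = Q⁻¹L = [[-1/3, 7/9], [-1/3, 4/9]] · [[-54, -15, 31], [-27, 0, 12]] = [[-3, 5, -1], [6, 5, -5]].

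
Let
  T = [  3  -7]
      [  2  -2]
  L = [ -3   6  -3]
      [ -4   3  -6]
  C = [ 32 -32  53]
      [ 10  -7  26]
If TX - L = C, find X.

TX = C + L = [[29, -26, 50], [6, -4, 20]].
T is on the left of X, so left-multiply by T⁻¹: X = T⁻¹(C + L).
T has determinant 8; T⁻¹ = [[-1/4, 7/8], [-1/4, 3/8]].
X = T⁻¹(C + L) = [[-2, 3, 5], [-5, 5, -5]].

X = [[-2, 3, 5], [-5, 5, -5]]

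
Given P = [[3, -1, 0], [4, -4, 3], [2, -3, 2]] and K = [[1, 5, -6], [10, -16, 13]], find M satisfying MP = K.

P is on the right of M, so right-multiply by P⁻¹: M = KP⁻¹.
P has determinant 5; P⁻¹ = [[1/5, 2/5, -3/5], [-2/5, 6/5, -9/5], [-4/5, 7/5, -8/5]].
M = KP⁻¹ = [[1, 5, -6], [10, -16, 13]] · [[1/5, 2/5, -3/5], [-2/5, 6/5, -9/5], [-4/5, 7/5, -8/5]] = [[3, -2, 0], [-2, 3, 2]].

M = [[3, -2, 0], [-2, 3, 2]]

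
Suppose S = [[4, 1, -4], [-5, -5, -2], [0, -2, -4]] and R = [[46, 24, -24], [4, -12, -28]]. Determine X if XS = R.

X = [[4, -6, 5], [6, 4, -1]]

Right-multiplying both sides by S⁻¹ gives X = RS⁻¹.
det S = 4, so S⁻¹ = [[4, 3, -11/2], [-5, -4, 7], [5/2, 2, -15/4]].
X = RS⁻¹ = [[46, 24, -24], [4, -12, -28]] · [[4, 3, -11/2], [-5, -4, 7], [5/2, 2, -15/4]] = [[4, -6, 5], [6, 4, -1]].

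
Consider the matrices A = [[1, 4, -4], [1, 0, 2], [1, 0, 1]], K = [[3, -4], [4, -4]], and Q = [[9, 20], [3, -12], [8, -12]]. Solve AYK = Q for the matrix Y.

Left-multiply by A⁻¹ and right-multiply by K⁻¹: Y = A⁻¹QK⁻¹.
det A = 4; the adjugate gives A⁻¹ = [[0, -1, 2], [1/4, 5/4, -3/2], [0, 1, -1]].
det K = 4; the adjugate gives K⁻¹ = [[-1, 1], [-1, 3/4]].
A⁻¹Q = [[13, -12], [-6, 8], [-5, 0]].
Y = (A⁻¹Q)K⁻¹ = [[-1, 4], [-2, 0], [5, -5]].

Y = [[-1, 4], [-2, 0], [5, -5]]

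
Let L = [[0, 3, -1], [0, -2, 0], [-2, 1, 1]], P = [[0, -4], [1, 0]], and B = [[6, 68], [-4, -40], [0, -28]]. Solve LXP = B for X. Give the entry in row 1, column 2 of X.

Isolating X: multiply by L⁻¹ from the left and P⁻¹ from the right, so X = L⁻¹BP⁻¹.
det L = 4, so L⁻¹ = [[-1/2, -1, -1/2], [0, -1/2, 0], [-1, -3/2, 0]].
det P = 4; the adjugate gives P⁻¹ = [[0, 1], [-1/4, 0]].
L⁻¹B = [[1, 20], [2, 20], [0, -8]].
X = (L⁻¹B)P⁻¹ = [[-5, 1], [-5, 2], [2, 0]].

1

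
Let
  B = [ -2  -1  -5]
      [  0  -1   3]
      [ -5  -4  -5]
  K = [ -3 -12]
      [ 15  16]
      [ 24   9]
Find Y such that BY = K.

Y = [[-3, -6], [-6, -1], [3, 5]]

Left-multiplying both sides by B⁻¹ gives Y = B⁻¹K.
B has determinant 6; B⁻¹ = [[17/6, 5/2, -4/3], [-5/2, -5/2, 1], [-5/6, -1/2, 1/3]].
Y = B⁻¹K = [[17/6, 5/2, -4/3], [-5/2, -5/2, 1], [-5/6, -1/2, 1/3]] · [[-3, -12], [15, 16], [24, 9]] = [[-3, -6], [-6, -1], [3, 5]].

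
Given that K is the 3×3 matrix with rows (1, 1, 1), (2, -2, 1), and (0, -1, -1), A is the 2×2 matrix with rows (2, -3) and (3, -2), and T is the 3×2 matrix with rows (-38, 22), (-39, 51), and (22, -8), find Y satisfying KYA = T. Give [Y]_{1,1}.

Left-multiply by K⁻¹ and right-multiply by A⁻¹: Y = K⁻¹TA⁻¹.
det K = 3, so K⁻¹ = [[1, 0, 1], [2/3, -1/3, 1/3], [-2/3, 1/3, -4/3]].
A has determinant 5; A⁻¹ = [[-2/5, 3/5], [-3/5, 2/5]].
K⁻¹T = [[-16, 14], [-5, -5], [-17, 13]].
Y = (K⁻¹T)A⁻¹ = [[-2, -4], [5, -5], [-1, -5]].

-2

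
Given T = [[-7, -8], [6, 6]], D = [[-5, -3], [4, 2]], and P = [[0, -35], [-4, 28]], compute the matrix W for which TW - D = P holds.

TW = P + D = [[-5, -38], [0, 30]].
T is on the left of W, so left-multiply by T⁻¹: W = T⁻¹(P + D).
det T = 6, so T⁻¹ = [[1, 4/3], [-1, -7/6]].
W = T⁻¹(P + D) = [[-5, 2], [5, 3]].

W = [[-5, 2], [5, 3]]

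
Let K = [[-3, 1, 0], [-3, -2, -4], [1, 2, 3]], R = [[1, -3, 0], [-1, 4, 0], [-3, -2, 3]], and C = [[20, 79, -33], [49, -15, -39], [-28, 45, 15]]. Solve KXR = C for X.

X = [[-1, -5, 3], [2, 3, -2], [0, 5, 2]]

Isolating X: multiply by K⁻¹ from the left and R⁻¹ from the right, so X = K⁻¹CR⁻¹.
K has determinant -1; K⁻¹ = [[-2, 3, 4], [-5, 9, 12], [4, -7, -9]].
det R = 3; the adjugate gives R⁻¹ = [[4, 3, 0], [1, 1, 0], [14/3, 11/3, 1/3]].
K⁻¹C = [[-5, -23, 9], [5, 10, -6], [-11, 16, 6]].
X = (K⁻¹C)R⁻¹ = [[-1, -5, 3], [2, 3, -2], [0, 5, 2]].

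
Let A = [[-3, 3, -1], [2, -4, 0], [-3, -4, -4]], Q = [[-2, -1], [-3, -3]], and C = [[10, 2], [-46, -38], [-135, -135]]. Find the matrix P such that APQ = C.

Left-multiply by A⁻¹ and right-multiply by Q⁻¹: P = A⁻¹CQ⁻¹.
A has determinant -4; A⁻¹ = [[-4, -4, 1], [-2, -9/4, 1/2], [5, 21/4, -3/2]].
Q has determinant 3; Q⁻¹ = [[-1, 1/3], [1, -2/3]].
A⁻¹C = [[9, 9], [16, 14], [11, 13]].
P = (A⁻¹C)Q⁻¹ = [[0, -3], [-2, -4], [2, -5]].

P = [[0, -3], [-2, -4], [2, -5]]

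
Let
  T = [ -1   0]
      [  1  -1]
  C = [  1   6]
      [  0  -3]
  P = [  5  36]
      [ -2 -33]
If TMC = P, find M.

Isolating M: multiply by T⁻¹ from the left and C⁻¹ from the right, so M = T⁻¹PC⁻¹.
det T = 1, so T⁻¹ = [[-1, 0], [-1, -1]].
det C = -3, so C⁻¹ = [[1, 2], [0, -1/3]].
T⁻¹P = [[-5, -36], [-3, -3]].
M = (T⁻¹P)C⁻¹ = [[-5, 2], [-3, -5]].

M = [[-5, 2], [-3, -5]]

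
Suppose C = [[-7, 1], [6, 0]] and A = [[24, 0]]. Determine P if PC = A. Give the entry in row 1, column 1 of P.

0

Right-multiplying both sides by C⁻¹ gives P = AC⁻¹.
det C = -6; the adjugate gives C⁻¹ = [[0, 1/6], [1, 7/6]].
P = AC⁻¹ = [[24, 0]] · [[0, 1/6], [1, 7/6]] = [[0, 4]].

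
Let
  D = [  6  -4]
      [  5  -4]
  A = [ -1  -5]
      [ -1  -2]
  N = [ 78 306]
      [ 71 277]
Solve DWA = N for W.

W = [[-5, -2], [5, 4]]

W = D⁻¹NA⁻¹ (apply D⁻¹ on the left and A⁻¹ on the right).
det D = -4; the adjugate gives D⁻¹ = [[1, -1], [5/4, -3/2]].
det A = -3, so A⁻¹ = [[2/3, -5/3], [-1/3, 1/3]].
D⁻¹N = [[7, 29], [-9, -33]].
W = (D⁻¹N)A⁻¹ = [[-5, -2], [5, 4]].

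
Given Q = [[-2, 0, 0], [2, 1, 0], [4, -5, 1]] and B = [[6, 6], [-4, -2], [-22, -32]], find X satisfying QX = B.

X = [[-3, -3], [2, 4], [0, 0]]

Since Q multiplies X on the left, X = Q⁻¹B.
det Q = -2, so Q⁻¹ = [[-1/2, 0, 0], [1, 1, 0], [7, 5, 1]].
X = Q⁻¹B = [[-1/2, 0, 0], [1, 1, 0], [7, 5, 1]] · [[6, 6], [-4, -2], [-22, -32]] = [[-3, -3], [2, 4], [0, 0]].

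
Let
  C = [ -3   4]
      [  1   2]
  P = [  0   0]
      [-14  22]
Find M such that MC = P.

Since C sits to the right of M, M = PC⁻¹.
det C = -10; the adjugate gives C⁻¹ = [[-1/5, 2/5], [1/10, 3/10]].
M = PC⁻¹ = [[0, 0], [-14, 22]] · [[-1/5, 2/5], [1/10, 3/10]] = [[0, 0], [5, 1]].

M = [[0, 0], [5, 1]]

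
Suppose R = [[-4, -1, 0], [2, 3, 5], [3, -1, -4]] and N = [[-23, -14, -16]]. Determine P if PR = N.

P = [[3, -4, -1]]

Right-multiplying both sides by R⁻¹ gives P = NR⁻¹.
R has determinant 5; R⁻¹ = [[-7/5, -4/5, -1], [23/5, 16/5, 4], [-11/5, -7/5, -2]].
P = NR⁻¹ = [[-23, -14, -16]] · [[-7/5, -4/5, -1], [23/5, 16/5, 4], [-11/5, -7/5, -2]] = [[3, -4, -1]].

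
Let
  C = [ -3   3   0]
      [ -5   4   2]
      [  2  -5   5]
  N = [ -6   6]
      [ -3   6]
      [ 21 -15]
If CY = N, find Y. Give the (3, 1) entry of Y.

Since C multiplies Y on the left, Y = C⁻¹N.
C has determinant -3; C⁻¹ = [[-10, 5, -2], [-29/3, 5, -2], [-17/3, 3, -1]].
Y = C⁻¹N = [[-10, 5, -2], [-29/3, 5, -2], [-17/3, 3, -1]] · [[-6, 6], [-3, 6], [21, -15]] = [[3, 0], [1, 2], [4, -1]].

4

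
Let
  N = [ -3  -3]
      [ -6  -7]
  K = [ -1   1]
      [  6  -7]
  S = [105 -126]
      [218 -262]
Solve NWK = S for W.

Left-multiply by N⁻¹ and right-multiply by K⁻¹: W = N⁻¹SK⁻¹.
det N = 3, so N⁻¹ = [[-7/3, 1], [2, -1]].
K has determinant 1; K⁻¹ = [[-7, -1], [-6, -1]].
N⁻¹S = [[-27, 32], [-8, 10]].
W = (N⁻¹S)K⁻¹ = [[-3, -5], [-4, -2]].

W = [[-3, -5], [-4, -2]]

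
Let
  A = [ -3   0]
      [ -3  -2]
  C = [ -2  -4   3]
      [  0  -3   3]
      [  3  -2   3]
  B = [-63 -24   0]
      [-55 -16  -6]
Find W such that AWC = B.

W = [[-3, -2, 5], [-1, 4, -2]]

Isolating W: multiply by A⁻¹ from the left and C⁻¹ from the right, so W = A⁻¹BC⁻¹.
det A = 6, so A⁻¹ = [[-1/3, 0], [1/2, -1/2]].
C has determinant -3; C⁻¹ = [[1, -2, 1], [-3, 5, -2], [-3, 16/3, -2]].
A⁻¹B = [[21, 8, 0], [-4, -4, 3]].
W = (A⁻¹B)C⁻¹ = [[-3, -2, 5], [-1, 4, -2]].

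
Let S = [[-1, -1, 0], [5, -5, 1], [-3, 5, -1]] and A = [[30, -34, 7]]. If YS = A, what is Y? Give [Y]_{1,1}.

-1

Since S sits to the right of Y, Y = AS⁻¹.
det S = -2; the adjugate gives S⁻¹ = [[0, 1/2, 1/2], [-1, -1/2, -1/2], [-5, -4, -5]].
Y = AS⁻¹ = [[30, -34, 7]] · [[0, 1/2, 1/2], [-1, -1/2, -1/2], [-5, -4, -5]] = [[-1, 4, -3]].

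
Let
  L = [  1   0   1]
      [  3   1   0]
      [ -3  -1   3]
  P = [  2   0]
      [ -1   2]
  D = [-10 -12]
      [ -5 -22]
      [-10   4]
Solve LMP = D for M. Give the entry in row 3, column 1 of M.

Left-multiply by L⁻¹ and right-multiply by P⁻¹: M = L⁻¹DP⁻¹.
det L = 3; the adjugate gives L⁻¹ = [[1, -1/3, -1/3], [-3, 2, 1], [0, 1/3, 1/3]].
det P = 4; the adjugate gives P⁻¹ = [[1/2, 0], [1/4, 1/2]].
L⁻¹D = [[-5, -6], [10, -4], [-5, -6]].
M = (L⁻¹D)P⁻¹ = [[-4, -3], [4, -2], [-4, -3]].

-4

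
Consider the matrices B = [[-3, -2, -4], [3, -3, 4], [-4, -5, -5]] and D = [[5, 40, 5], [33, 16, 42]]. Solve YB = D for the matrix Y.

B is on the right of Y, so right-multiply by B⁻¹: Y = DB⁻¹.
det B = 5, so B⁻¹ = [[7, 2, -4], [-1/5, -1/5, 0], [-27/5, -7/5, 3]].
Y = DB⁻¹ = [[5, 40, 5], [33, 16, 42]] · [[7, 2, -4], [-1/5, -1/5, 0], [-27/5, -7/5, 3]] = [[0, -5, -5], [1, 4, -6]].

Y = [[0, -5, -5], [1, 4, -6]]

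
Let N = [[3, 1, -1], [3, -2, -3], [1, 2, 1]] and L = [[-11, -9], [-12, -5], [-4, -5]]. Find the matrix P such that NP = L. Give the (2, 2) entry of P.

-2

Since N multiplies P on the left, P = N⁻¹L.
det N = -2; the adjugate gives N⁻¹ = [[-2, 3/2, 5/2], [3, -2, -3], [-4, 5/2, 9/2]].
P = N⁻¹L = [[-2, 3/2, 5/2], [3, -2, -3], [-4, 5/2, 9/2]] · [[-11, -9], [-12, -5], [-4, -5]] = [[-6, -2], [3, -2], [-4, 1]].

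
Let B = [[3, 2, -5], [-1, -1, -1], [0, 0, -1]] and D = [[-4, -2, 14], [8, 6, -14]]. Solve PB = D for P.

P = [[-2, -2, -2], [2, -2, 6]]

Right-multiplying both sides by B⁻¹ gives P = DB⁻¹.
det B = 1, so B⁻¹ = [[1, 2, -7], [-1, -3, 8], [0, 0, -1]].
P = DB⁻¹ = [[-4, -2, 14], [8, 6, -14]] · [[1, 2, -7], [-1, -3, 8], [0, 0, -1]] = [[-2, -2, -2], [2, -2, 6]].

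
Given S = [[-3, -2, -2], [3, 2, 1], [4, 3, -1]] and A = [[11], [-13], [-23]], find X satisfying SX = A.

Left-multiplying both sides by S⁻¹ gives X = S⁻¹A.
det S = -1, so S⁻¹ = [[5, 8, -2], [-7, -11, 3], [-1, -1, 0]].
X = S⁻¹A = [[5, 8, -2], [-7, -11, 3], [-1, -1, 0]] · [[11], [-13], [-23]] = [[-3], [-3], [2]].

X = [[-3], [-3], [2]]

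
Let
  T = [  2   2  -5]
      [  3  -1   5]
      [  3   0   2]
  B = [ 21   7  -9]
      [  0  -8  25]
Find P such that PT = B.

Right-multiplying both sides by T⁻¹ gives P = BT⁻¹.
T has determinant -1; T⁻¹ = [[2, 4, -5], [-9, -19, 25], [-3, -6, 8]].
P = BT⁻¹ = [[21, 7, -9], [0, -8, 25]] · [[2, 4, -5], [-9, -19, 25], [-3, -6, 8]] = [[6, 5, -2], [-3, 2, 0]].

P = [[6, 5, -2], [-3, 2, 0]]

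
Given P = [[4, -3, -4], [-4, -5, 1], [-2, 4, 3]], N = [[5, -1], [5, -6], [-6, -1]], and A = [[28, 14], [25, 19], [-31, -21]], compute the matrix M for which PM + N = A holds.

M = [[1, 0], [-5, -5], [-1, 0]]

PM = A − N = [[23, 15], [20, 25], [-25, -20]].
Since P multiplies M on the left, M = P⁻¹(A − N).
P has determinant -2; P⁻¹ = [[19/2, 7/2, 23/2], [-5, -2, -6], [13, 5, 16]].
M = P⁻¹(A − N) = [[1, 0], [-5, -5], [-1, 0]].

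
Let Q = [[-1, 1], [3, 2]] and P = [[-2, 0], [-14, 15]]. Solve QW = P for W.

Left-multiplying both sides by Q⁻¹ gives W = Q⁻¹P.
det Q = -5, so Q⁻¹ = [[-2/5, 1/5], [3/5, 1/5]].
W = Q⁻¹P = [[-2/5, 1/5], [3/5, 1/5]] · [[-2, 0], [-14, 15]] = [[-2, 3], [-4, 3]].

W = [[-2, 3], [-4, 3]]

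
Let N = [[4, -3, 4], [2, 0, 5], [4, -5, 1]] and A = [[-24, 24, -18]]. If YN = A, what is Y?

Y = [[2, -4, -6]]

N is on the right of Y, so right-multiply by N⁻¹: Y = AN⁻¹.
det N = 6; the adjugate gives N⁻¹ = [[25/6, -17/6, -5/2], [3, -2, -2], [-5/3, 4/3, 1]].
Y = AN⁻¹ = [[-24, 24, -18]] · [[25/6, -17/6, -5/2], [3, -2, -2], [-5/3, 4/3, 1]] = [[2, -4, -6]].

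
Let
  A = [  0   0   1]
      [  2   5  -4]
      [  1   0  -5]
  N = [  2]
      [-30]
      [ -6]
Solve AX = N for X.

X = [[4], [-6], [2]]

Left-multiplying both sides by A⁻¹ gives X = A⁻¹N.
A has determinant -5; A⁻¹ = [[5, 0, 1], [-6/5, 1/5, -2/5], [1, 0, 0]].
X = A⁻¹N = [[5, 0, 1], [-6/5, 1/5, -2/5], [1, 0, 0]] · [[2], [-30], [-6]] = [[4], [-6], [2]].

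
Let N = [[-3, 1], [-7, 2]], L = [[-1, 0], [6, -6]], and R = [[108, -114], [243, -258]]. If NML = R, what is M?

M = N⁻¹RL⁻¹ (apply N⁻¹ on the left and L⁻¹ on the right).
det N = 1, so N⁻¹ = [[2, -1], [7, -3]].
L has determinant 6; L⁻¹ = [[-1, 0], [-1, -1/6]].
N⁻¹R = [[-27, 30], [27, -24]].
M = (N⁻¹R)L⁻¹ = [[-3, -5], [-3, 4]].

M = [[-3, -5], [-3, 4]]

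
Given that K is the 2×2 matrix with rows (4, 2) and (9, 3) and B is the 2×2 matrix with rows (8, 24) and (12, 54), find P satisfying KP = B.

P = [[0, 6], [4, 0]]

K is on the left of P, so left-multiply by K⁻¹: P = K⁻¹B.
det K = -6; the adjugate gives K⁻¹ = [[-1/2, 1/3], [3/2, -2/3]].
P = K⁻¹B = [[-1/2, 1/3], [3/2, -2/3]] · [[8, 24], [12, 54]] = [[0, 6], [4, 0]].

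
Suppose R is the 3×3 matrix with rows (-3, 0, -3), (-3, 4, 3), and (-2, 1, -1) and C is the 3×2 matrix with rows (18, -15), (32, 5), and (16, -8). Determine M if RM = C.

M = [[-5, -1], [5, -4], [-1, 6]]

Left-multiplying both sides by R⁻¹ gives M = R⁻¹C.
det R = 6, so R⁻¹ = [[-7/6, -1/2, 2], [-3/2, -1/2, 3], [5/6, 1/2, -2]].
M = R⁻¹C = [[-7/6, -1/2, 2], [-3/2, -1/2, 3], [5/6, 1/2, -2]] · [[18, -15], [32, 5], [16, -8]] = [[-5, -1], [5, -4], [-1, 6]].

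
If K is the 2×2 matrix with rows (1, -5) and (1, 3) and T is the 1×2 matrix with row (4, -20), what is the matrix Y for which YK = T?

Right-multiplying both sides by K⁻¹ gives Y = TK⁻¹.
det K = 8, so K⁻¹ = [[3/8, 5/8], [-1/8, 1/8]].
Y = TK⁻¹ = [[4, -20]] · [[3/8, 5/8], [-1/8, 1/8]] = [[4, 0]].

Y = [[4, 0]]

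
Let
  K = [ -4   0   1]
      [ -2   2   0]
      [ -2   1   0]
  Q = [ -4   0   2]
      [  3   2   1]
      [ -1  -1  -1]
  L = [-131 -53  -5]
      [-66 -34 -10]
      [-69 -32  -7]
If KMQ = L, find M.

M = [[-4, 5, -5], [-2, -3, -4], [-1, 2, -3]]

M = K⁻¹LQ⁻¹ (apply K⁻¹ on the left and Q⁻¹ on the right).
det K = 2; the adjugate gives K⁻¹ = [[0, 1/2, -1], [0, 1, -1], [1, 2, -4]].
Q has determinant 2; Q⁻¹ = [[-1/2, -1, -2], [1, 3, 5], [-1/2, -2, -4]].
K⁻¹L = [[36, 15, 2], [3, -2, -3], [13, 7, 3]].
M = (K⁻¹L)Q⁻¹ = [[-4, 5, -5], [-2, -3, -4], [-1, 2, -3]].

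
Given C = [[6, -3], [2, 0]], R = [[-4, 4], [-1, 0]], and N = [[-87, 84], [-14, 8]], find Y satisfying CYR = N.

Y = [[1, 3], [-5, 5]]

Isolating Y: multiply by C⁻¹ from the left and R⁻¹ from the right, so Y = C⁻¹NR⁻¹.
C has determinant 6; C⁻¹ = [[0, 1/2], [-1/3, 1]].
det R = 4, so R⁻¹ = [[0, -1], [1/4, -1]].
C⁻¹N = [[-7, 4], [15, -20]].
Y = (C⁻¹N)R⁻¹ = [[1, 3], [-5, 5]].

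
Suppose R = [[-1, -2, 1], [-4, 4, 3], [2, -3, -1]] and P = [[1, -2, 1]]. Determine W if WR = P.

R is on the right of W, so right-multiply by R⁻¹: W = PR⁻¹.
R has determinant -5; R⁻¹ = [[-1, 1, 2], [-2/5, 1/5, 1/5], [-4/5, 7/5, 12/5]].
W = PR⁻¹ = [[1, -2, 1]] · [[-1, 1, 2], [-2/5, 1/5, 1/5], [-4/5, 7/5, 12/5]] = [[-1, 2, 4]].

W = [[-1, 2, 4]]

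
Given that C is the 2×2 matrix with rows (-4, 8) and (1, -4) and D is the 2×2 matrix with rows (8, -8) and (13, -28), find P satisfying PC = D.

P = [[-3, -4], [-3, 1]]

C is on the right of P, so right-multiply by C⁻¹: P = DC⁻¹.
C has determinant 8; C⁻¹ = [[-1/2, -1], [-1/8, -1/2]].
P = DC⁻¹ = [[8, -8], [13, -28]] · [[-1/2, -1], [-1/8, -1/2]] = [[-3, -4], [-3, 1]].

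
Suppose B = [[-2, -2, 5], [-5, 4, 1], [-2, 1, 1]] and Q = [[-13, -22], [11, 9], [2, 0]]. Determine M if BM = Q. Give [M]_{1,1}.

B is on the left of M, so left-multiply by B⁻¹: M = B⁻¹Q.
B has determinant 3; B⁻¹ = [[1, 7/3, -22/3], [1, 8/3, -23/3], [1, 2, -6]].
M = B⁻¹Q = [[1, 7/3, -22/3], [1, 8/3, -23/3], [1, 2, -6]] · [[-13, -22], [11, 9], [2, 0]] = [[-2, -1], [1, 2], [-3, -4]].

-2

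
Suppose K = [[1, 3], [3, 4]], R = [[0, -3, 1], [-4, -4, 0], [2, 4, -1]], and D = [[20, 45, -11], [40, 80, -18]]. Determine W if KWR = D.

W = [[0, -1, 2], [-1, 0, 2]]

W = K⁻¹DR⁻¹ (apply K⁻¹ on the left and R⁻¹ on the right).
det K = -5; the adjugate gives K⁻¹ = [[-4/5, 3/5], [3/5, -1/5]].
det R = 4, so R⁻¹ = [[1, 1/4, 1], [-1, -1/2, -1], [-2, -3/2, -3]].
K⁻¹D = [[8, 12, -2], [4, 11, -3]].
W = (K⁻¹D)R⁻¹ = [[0, -1, 2], [-1, 0, 2]].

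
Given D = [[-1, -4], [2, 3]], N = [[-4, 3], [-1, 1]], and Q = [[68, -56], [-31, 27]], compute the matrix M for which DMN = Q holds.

M = [[-4, 0], [4, 5]]

M = D⁻¹QN⁻¹ (apply D⁻¹ on the left and N⁻¹ on the right).
det D = 5, so D⁻¹ = [[3/5, 4/5], [-2/5, -1/5]].
det N = -1, so N⁻¹ = [[-1, 3], [-1, 4]].
D⁻¹Q = [[16, -12], [-21, 17]].
M = (D⁻¹Q)N⁻¹ = [[-4, 0], [4, 5]].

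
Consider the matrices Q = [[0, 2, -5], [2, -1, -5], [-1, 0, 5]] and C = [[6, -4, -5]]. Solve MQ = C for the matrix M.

M = [[1, 6, 6]]

Q is on the right of M, so right-multiply by Q⁻¹: M = CQ⁻¹.
det Q = -5; the adjugate gives Q⁻¹ = [[1, 2, 3], [1, 1, 2], [1/5, 2/5, 4/5]].
M = CQ⁻¹ = [[6, -4, -5]] · [[1, 2, 3], [1, 1, 2], [1/5, 2/5, 4/5]] = [[1, 6, 6]].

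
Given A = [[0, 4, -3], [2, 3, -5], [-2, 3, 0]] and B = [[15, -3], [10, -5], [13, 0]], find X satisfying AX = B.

Since A multiplies X on the left, X = A⁻¹B.
det A = 4; the adjugate gives A⁻¹ = [[15/4, -9/4, -11/4], [5/2, -3/2, -3/2], [3, -2, -2]].
X = A⁻¹B = [[15/4, -9/4, -11/4], [5/2, -3/2, -3/2], [3, -2, -2]] · [[15, -3], [10, -5], [13, 0]] = [[-2, 0], [3, 0], [-1, 1]].

X = [[-2, 0], [3, 0], [-1, 1]]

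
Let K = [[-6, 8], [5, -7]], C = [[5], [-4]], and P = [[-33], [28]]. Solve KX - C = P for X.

X = [[2], [-2]]

KX = P + C = [[-28], [24]].
K is on the left of X, so left-multiply by K⁻¹: X = K⁻¹(P + C).
K has determinant 2; K⁻¹ = [[-7/2, -4], [-5/2, -3]].
X = K⁻¹(P + C) = [[2], [-2]].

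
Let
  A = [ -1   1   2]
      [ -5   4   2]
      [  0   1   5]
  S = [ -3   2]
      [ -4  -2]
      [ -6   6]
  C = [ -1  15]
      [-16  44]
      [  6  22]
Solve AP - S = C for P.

P = [[4, -4], [0, 3], [0, 5]]

AP = C + S = [[-4, 17], [-20, 42], [0, 28]].
A is on the left of P, so left-multiply by A⁻¹: P = A⁻¹(C + S).
det A = -3, so A⁻¹ = [[-6, 1, 2], [-25/3, 5/3, 8/3], [5/3, -1/3, -1/3]].
P = A⁻¹(C + S) = [[4, -4], [0, 3], [0, 5]].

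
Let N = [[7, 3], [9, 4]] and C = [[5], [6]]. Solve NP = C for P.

Since N multiplies P on the left, P = N⁻¹C.
N has determinant 1; N⁻¹ = [[4, -3], [-9, 7]].
P = N⁻¹C = [[4, -3], [-9, 7]] · [[5], [6]] = [[2], [-3]].

P = [[2], [-3]]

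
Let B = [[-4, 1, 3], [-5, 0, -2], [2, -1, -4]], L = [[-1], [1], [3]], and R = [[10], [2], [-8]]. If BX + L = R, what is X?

X = [[-1], [1], [2]]

BX = R − L = [[11], [1], [-11]].
Since B multiplies X on the left, X = B⁻¹(R − L).
det B = -1; the adjugate gives B⁻¹ = [[2, -1, 2], [24, -10, 23], [-5, 2, -5]].
X = B⁻¹(R − L) = [[-1], [1], [2]].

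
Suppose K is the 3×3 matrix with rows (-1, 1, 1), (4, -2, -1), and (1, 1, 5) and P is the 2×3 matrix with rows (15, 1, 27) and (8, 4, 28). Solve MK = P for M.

M = [[-1, 2, 6], [-2, 0, 6]]

Right-multiplying both sides by K⁻¹ gives M = PK⁻¹.
det K = -6; the adjugate gives K⁻¹ = [[3/2, 2/3, -1/6], [7/2, 1, -1/2], [-1, -1/3, 1/3]].
M = PK⁻¹ = [[15, 1, 27], [8, 4, 28]] · [[3/2, 2/3, -1/6], [7/2, 1, -1/2], [-1, -1/3, 1/3]] = [[-1, 2, 6], [-2, 0, 6]].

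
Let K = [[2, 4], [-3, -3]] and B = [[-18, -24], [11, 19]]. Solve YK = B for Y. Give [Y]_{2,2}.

Right-multiplying both sides by K⁻¹ gives Y = BK⁻¹.
det K = 6, so K⁻¹ = [[-1/2, -2/3], [1/2, 1/3]].
Y = BK⁻¹ = [[-18, -24], [11, 19]] · [[-1/2, -2/3], [1/2, 1/3]] = [[-3, 4], [4, -1]].

-1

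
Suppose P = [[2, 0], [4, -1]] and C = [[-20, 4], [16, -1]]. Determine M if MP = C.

P is on the right of M, so right-multiply by P⁻¹: M = CP⁻¹.
P has determinant -2; P⁻¹ = [[1/2, 0], [2, -1]].
M = CP⁻¹ = [[-20, 4], [16, -1]] · [[1/2, 0], [2, -1]] = [[-2, -4], [6, 1]].

M = [[-2, -4], [6, 1]]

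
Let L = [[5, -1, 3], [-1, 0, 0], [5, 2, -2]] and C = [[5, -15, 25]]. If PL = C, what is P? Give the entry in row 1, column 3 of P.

Right-multiplying both sides by L⁻¹ gives P = CL⁻¹.
det L = -4, so L⁻¹ = [[0, -1, 0], [1/2, 25/4, 3/4], [1/2, 15/4, 1/4]].
P = CL⁻¹ = [[5, -15, 25]] · [[0, -1, 0], [1/2, 25/4, 3/4], [1/2, 15/4, 1/4]] = [[5, -5, -5]].

-5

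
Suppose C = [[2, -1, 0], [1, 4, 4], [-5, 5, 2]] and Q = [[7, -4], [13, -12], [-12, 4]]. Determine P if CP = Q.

Since C multiplies P on the left, P = C⁻¹Q.
det C = -2; the adjugate gives C⁻¹ = [[6, -1, 2], [11, -2, 4], [-25/2, 5/2, -9/2]].
P = C⁻¹Q = [[6, -1, 2], [11, -2, 4], [-25/2, 5/2, -9/2]] · [[7, -4], [13, -12], [-12, 4]] = [[5, -4], [3, -4], [-1, 2]].

P = [[5, -4], [3, -4], [-1, 2]]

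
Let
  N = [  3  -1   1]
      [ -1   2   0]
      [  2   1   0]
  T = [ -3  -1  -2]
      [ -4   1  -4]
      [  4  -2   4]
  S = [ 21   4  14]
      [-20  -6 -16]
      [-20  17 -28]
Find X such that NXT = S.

Left-multiply by N⁻¹ and right-multiply by T⁻¹: X = N⁻¹ST⁻¹.
det N = -5; the adjugate gives N⁻¹ = [[0, -1/5, 2/5], [0, 2/5, 1/5], [1, 1, -1]].
det T = 4, so T⁻¹ = [[-1, 2, 3/2], [0, -1, -1], [1, -5/2, -7/4]].
N⁻¹S = [[-4, 8, -8], [-12, 1, -12], [21, -19, 26]].
X = (N⁻¹S)T⁻¹ = [[-4, 4, 0], [0, 5, 2], [5, -4, 5]].

X = [[-4, 4, 0], [0, 5, 2], [5, -4, 5]]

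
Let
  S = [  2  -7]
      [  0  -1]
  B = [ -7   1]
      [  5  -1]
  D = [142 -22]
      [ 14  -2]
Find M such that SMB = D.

Isolating M: multiply by S⁻¹ from the left and B⁻¹ from the right, so M = S⁻¹DB⁻¹.
det S = -2; the adjugate gives S⁻¹ = [[1/2, -7/2], [0, -1]].
det B = 2, so B⁻¹ = [[-1/2, -1/2], [-5/2, -7/2]].
S⁻¹D = [[22, -4], [-14, 2]].
M = (S⁻¹D)B⁻¹ = [[-1, 3], [2, 0]].

M = [[-1, 3], [2, 0]]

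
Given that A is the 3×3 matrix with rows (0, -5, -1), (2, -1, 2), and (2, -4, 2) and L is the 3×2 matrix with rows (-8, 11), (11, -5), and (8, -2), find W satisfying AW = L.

W = [[3, 3], [1, -1], [3, -6]]

Left-multiplying both sides by A⁻¹ gives W = A⁻¹L.
det A = 6, so A⁻¹ = [[1, 7/3, -11/6], [0, 1/3, -1/3], [-1, -5/3, 5/3]].
W = A⁻¹L = [[1, 7/3, -11/6], [0, 1/3, -1/3], [-1, -5/3, 5/3]] · [[-8, 11], [11, -5], [8, -2]] = [[3, 3], [1, -1], [3, -6]].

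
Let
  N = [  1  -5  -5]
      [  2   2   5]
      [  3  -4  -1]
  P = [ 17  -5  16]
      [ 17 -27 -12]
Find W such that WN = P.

Since N sits to the right of W, W = PN⁻¹.
det N = 3, so N⁻¹ = [[6, 5, -5], [17/3, 14/3, -5], [-14/3, -11/3, 4]].
W = PN⁻¹ = [[17, -5, 16], [17, -27, -12]] · [[6, 5, -5], [17/3, 14/3, -5], [-14/3, -11/3, 4]] = [[-1, 3, 4], [5, 3, 2]].

W = [[-1, 3, 4], [5, 3, 2]]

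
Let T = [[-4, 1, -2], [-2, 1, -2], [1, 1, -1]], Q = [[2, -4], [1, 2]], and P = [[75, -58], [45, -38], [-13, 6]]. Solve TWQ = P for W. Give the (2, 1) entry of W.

-4

Isolating W: multiply by T⁻¹ from the left and Q⁻¹ from the right, so W = T⁻¹PQ⁻¹.
det T = -2; the adjugate gives T⁻¹ = [[-1/2, 1/2, 0], [2, -3, 2], [3/2, -5/2, 1]].
det Q = 8; the adjugate gives Q⁻¹ = [[1/4, 1/2], [-1/8, 1/4]].
T⁻¹P = [[-15, 10], [-11, 10], [-13, 14]].
W = (T⁻¹P)Q⁻¹ = [[-5, -5], [-4, -3], [-5, -3]].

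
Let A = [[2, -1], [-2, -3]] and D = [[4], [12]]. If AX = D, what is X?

X = [[0], [-4]]

A is on the left of X, so left-multiply by A⁻¹: X = A⁻¹D.
det A = -8, so A⁻¹ = [[3/8, -1/8], [-1/4, -1/4]].
X = A⁻¹D = [[3/8, -1/8], [-1/4, -1/4]] · [[4], [12]] = [[0], [-4]].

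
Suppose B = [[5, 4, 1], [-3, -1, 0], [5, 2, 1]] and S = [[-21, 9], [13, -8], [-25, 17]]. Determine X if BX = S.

Left-multiplying both sides by B⁻¹ gives X = B⁻¹S.
det B = 6; the adjugate gives B⁻¹ = [[-1/6, -1/3, 1/6], [1/2, 0, -1/2], [-1/6, 5/3, 7/6]].
X = B⁻¹S = [[-1/6, -1/3, 1/6], [1/2, 0, -1/2], [-1/6, 5/3, 7/6]] · [[-21, 9], [13, -8], [-25, 17]] = [[-5, 4], [2, -4], [-4, 5]].

X = [[-5, 4], [2, -4], [-4, 5]]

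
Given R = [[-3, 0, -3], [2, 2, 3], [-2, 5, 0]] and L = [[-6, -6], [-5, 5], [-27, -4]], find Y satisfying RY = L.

Y = [[1, -3], [-5, -2], [1, 5]]

Left-multiplying both sides by R⁻¹ gives Y = R⁻¹L.
det R = 3, so R⁻¹ = [[-5, -5, 2], [-2, -2, 1], [14/3, 5, -2]].
Y = R⁻¹L = [[-5, -5, 2], [-2, -2, 1], [14/3, 5, -2]] · [[-6, -6], [-5, 5], [-27, -4]] = [[1, -3], [-5, -2], [1, 5]].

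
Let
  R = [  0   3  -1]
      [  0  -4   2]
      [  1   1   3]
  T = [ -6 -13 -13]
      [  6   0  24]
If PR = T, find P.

P = [[3, 4, -6], [6, 6, 6]]

Since R sits to the right of P, P = TR⁻¹.
det R = 2, so R⁻¹ = [[-7, -5, 1], [1, 1/2, 0], [2, 3/2, 0]].
P = TR⁻¹ = [[-6, -13, -13], [6, 0, 24]] · [[-7, -5, 1], [1, 1/2, 0], [2, 3/2, 0]] = [[3, 4, -6], [6, 6, 6]].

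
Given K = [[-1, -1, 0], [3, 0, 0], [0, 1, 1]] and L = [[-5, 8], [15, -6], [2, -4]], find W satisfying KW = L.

K is on the left of W, so left-multiply by K⁻¹: W = K⁻¹L.
det K = 3, so K⁻¹ = [[0, 1/3, 0], [-1, -1/3, 0], [1, 1/3, 1]].
W = K⁻¹L = [[0, 1/3, 0], [-1, -1/3, 0], [1, 1/3, 1]] · [[-5, 8], [15, -6], [2, -4]] = [[5, -2], [0, -6], [2, 2]].

W = [[5, -2], [0, -6], [2, 2]]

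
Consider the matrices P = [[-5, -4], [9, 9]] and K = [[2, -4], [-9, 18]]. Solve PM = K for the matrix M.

Since P multiplies M on the left, M = P⁻¹K.
det P = -9; the adjugate gives P⁻¹ = [[-1, -4/9], [1, 5/9]].
M = P⁻¹K = [[-1, -4/9], [1, 5/9]] · [[2, -4], [-9, 18]] = [[2, -4], [-3, 6]].

M = [[2, -4], [-3, 6]]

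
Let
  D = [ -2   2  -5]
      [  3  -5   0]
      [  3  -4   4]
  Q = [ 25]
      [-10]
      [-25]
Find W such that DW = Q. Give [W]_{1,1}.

5

Since D multiplies W on the left, W = D⁻¹Q.
D has determinant 1; D⁻¹ = [[-20, 12, -25], [-12, 7, -15], [3, -2, 4]].
W = D⁻¹Q = [[-20, 12, -25], [-12, 7, -15], [3, -2, 4]] · [[25], [-10], [-25]] = [[5], [5], [-5]].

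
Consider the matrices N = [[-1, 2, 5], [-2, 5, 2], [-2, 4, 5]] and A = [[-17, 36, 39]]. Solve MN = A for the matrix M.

M = [[1, 2, 6]]

Right-multiplying both sides by N⁻¹ gives M = AN⁻¹.
N has determinant 5; N⁻¹ = [[17/5, 2, -21/5], [6/5, 1, -8/5], [2/5, 0, -1/5]].
M = AN⁻¹ = [[-17, 36, 39]] · [[17/5, 2, -21/5], [6/5, 1, -8/5], [2/5, 0, -1/5]] = [[1, 2, 6]].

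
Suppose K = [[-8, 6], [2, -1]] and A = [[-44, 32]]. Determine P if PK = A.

Since K sits to the right of P, P = AK⁻¹.
det K = -4; the adjugate gives K⁻¹ = [[1/4, 3/2], [1/2, 2]].
P = AK⁻¹ = [[-44, 32]] · [[1/4, 3/2], [1/2, 2]] = [[5, -2]].

P = [[5, -2]]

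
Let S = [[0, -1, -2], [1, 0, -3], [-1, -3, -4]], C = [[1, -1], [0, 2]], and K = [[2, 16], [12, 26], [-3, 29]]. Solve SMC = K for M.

M = [[3, 4], [4, 1], [-3, -5]]

Left-multiply by S⁻¹ and right-multiply by C⁻¹: M = S⁻¹KC⁻¹.
det S = -1, so S⁻¹ = [[9, -2, -3], [-7, 2, 2], [3, -1, -1]].
det C = 2; the adjugate gives C⁻¹ = [[1, 1/2], [0, 1/2]].
S⁻¹K = [[3, 5], [4, -2], [-3, -7]].
M = (S⁻¹K)C⁻¹ = [[3, 4], [4, 1], [-3, -5]].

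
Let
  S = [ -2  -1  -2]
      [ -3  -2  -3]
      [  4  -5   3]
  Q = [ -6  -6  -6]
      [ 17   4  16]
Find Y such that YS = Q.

Y = [[-6, 6, 0], [1, -5, 1]]

S is on the right of Y, so right-multiply by S⁻¹: Y = QS⁻¹.
det S = -1; the adjugate gives S⁻¹ = [[21, -13, 1], [3, -2, 0], [-23, 14, -1]].
Y = QS⁻¹ = [[-6, -6, -6], [17, 4, 16]] · [[21, -13, 1], [3, -2, 0], [-23, 14, -1]] = [[-6, 6, 0], [1, -5, 1]].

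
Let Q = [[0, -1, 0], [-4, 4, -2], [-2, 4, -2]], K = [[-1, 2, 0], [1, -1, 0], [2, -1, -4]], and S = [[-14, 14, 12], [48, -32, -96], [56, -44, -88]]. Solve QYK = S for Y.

Y = [[-1, 5, -1], [-3, 5, 3], [0, 4, -4]]

Y = Q⁻¹SK⁻¹ (apply Q⁻¹ on the left and K⁻¹ on the right).
Q has determinant 4; Q⁻¹ = [[0, -1/2, 1/2], [-1, 0, 0], [-2, 1/2, -1]].
det K = 4, so K⁻¹ = [[1, 2, 0], [1, 1, 0], [1/4, 3/4, -1/4]].
Q⁻¹S = [[4, -6, 4], [14, -14, -12], [-4, 0, 16]].
Y = (Q⁻¹S)K⁻¹ = [[-1, 5, -1], [-3, 5, 3], [0, 4, -4]].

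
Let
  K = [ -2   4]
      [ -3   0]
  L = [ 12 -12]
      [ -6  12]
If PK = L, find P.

P = [[-3, -2], [3, 0]]

K is on the right of P, so right-multiply by K⁻¹: P = LK⁻¹.
K has determinant 12; K⁻¹ = [[0, -1/3], [1/4, -1/6]].
P = LK⁻¹ = [[12, -12], [-6, 12]] · [[0, -1/3], [1/4, -1/6]] = [[-3, -2], [3, 0]].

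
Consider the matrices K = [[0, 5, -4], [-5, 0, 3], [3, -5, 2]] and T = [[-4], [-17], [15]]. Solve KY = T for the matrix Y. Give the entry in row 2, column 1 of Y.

Since K multiplies Y on the left, Y = K⁻¹T.
det K = -5, so K⁻¹ = [[-3, -2, -3], [-19/5, -12/5, -4], [-5, -3, -5]].
Y = K⁻¹T = [[-3, -2, -3], [-19/5, -12/5, -4], [-5, -3, -5]] · [[-4], [-17], [15]] = [[1], [-4], [-4]].

-4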